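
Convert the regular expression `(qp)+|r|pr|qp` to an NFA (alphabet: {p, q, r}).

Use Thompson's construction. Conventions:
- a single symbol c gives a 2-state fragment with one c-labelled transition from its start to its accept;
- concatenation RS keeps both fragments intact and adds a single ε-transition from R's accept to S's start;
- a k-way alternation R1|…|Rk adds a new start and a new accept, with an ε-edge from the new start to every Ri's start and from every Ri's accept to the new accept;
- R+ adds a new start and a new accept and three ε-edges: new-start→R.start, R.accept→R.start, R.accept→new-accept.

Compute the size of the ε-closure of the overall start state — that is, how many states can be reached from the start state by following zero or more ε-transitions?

6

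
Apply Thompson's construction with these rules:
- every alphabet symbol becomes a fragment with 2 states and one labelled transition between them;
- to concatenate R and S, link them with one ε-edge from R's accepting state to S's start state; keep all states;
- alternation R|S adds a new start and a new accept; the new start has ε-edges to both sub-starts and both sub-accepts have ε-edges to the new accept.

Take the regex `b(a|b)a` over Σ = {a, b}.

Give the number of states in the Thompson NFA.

10

Building bottom-up:
Each of the 4 symbol leaves contributes a 2-state fragment.
  a|b = 6 states
  b(a|b)a = 10 states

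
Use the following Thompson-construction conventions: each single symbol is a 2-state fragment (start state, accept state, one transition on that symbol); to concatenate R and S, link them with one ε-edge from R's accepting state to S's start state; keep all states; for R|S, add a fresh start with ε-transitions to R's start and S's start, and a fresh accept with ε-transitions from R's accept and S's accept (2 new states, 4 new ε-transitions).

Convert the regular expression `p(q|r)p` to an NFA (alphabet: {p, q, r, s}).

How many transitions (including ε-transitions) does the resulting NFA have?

Building bottom-up:
Each of the 4 symbol leaves contributes 1 transition (1 symbol, 0 ε).
  q|r → 6 transitions (2 symbol, 4 ε)
  p(q|r)p → 10 transitions (4 symbol, 6 ε)

10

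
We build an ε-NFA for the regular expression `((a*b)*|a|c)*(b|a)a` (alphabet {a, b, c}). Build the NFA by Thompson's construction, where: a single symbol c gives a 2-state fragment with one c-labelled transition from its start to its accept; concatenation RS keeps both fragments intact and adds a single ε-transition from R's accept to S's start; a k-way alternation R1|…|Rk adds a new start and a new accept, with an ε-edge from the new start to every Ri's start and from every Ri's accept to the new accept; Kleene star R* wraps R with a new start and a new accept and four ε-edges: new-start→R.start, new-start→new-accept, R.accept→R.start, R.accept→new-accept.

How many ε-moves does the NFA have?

25

Bottom-up over the parse tree:
Each of the 7 symbol leaves contributes 0 ε-transitions.
  a* = 4 ε-transitions
  a*b = 5 ε-transitions
  (a*b)* = 9 ε-transitions
  (a*b)*|a|c = 15 ε-transitions
  ((a*b)*|a|c)* = 19 ε-transitions
  b|a = 4 ε-transitions
  ((a*b)*|a|c)*(b|a)a = 25 ε-transitions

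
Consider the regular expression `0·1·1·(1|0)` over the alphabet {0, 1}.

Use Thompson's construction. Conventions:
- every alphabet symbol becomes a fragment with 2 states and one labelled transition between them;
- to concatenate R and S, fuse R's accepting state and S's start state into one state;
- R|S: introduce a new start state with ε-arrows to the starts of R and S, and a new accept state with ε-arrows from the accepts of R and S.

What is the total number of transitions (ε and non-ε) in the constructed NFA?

9

Per subexpression:
Each of the 5 symbol leaves contributes 1 transition (1 symbol, 0 ε).
  1|0 → 6 transitions (2 symbol, 4 ε)
  0·1·1·(1|0) → 9 transitions (5 symbol, 4 ε)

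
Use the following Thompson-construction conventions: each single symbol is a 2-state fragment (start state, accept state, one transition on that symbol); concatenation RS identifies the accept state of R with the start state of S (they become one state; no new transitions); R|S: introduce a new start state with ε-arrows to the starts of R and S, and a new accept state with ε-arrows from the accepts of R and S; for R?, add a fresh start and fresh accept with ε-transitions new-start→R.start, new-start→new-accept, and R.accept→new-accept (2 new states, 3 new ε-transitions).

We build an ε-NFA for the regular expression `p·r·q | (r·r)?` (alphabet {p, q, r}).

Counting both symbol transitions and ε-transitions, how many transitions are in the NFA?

12

Building bottom-up:
Each of the 5 symbol leaves contributes 1 transition (1 symbol, 0 ε).
  p·r·q : 3 transitions (3 symbol, 0 ε)
  r·r : 2 transitions (2 symbol, 0 ε)
  (r·r)? : 5 transitions (2 symbol, 3 ε)
  p·r·q | (r·r)? : 12 transitions (5 symbol, 7 ε)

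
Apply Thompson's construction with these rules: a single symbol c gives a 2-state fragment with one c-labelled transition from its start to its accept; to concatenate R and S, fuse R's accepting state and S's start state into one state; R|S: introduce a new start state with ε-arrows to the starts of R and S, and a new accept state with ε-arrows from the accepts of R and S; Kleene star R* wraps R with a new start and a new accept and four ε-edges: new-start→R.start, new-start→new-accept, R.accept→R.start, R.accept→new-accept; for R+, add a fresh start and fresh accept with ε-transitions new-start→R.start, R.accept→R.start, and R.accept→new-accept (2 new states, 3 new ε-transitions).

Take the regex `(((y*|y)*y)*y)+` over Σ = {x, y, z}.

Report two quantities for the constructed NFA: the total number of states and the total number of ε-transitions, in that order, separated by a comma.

16, 19

Recursing over subexpressions:
Each of the 4 symbol leaves contributes 2 states and 0 ε-transitions.
  y* — 4 states, 4 ε-transitions
  y*|y — 8 states, 8 ε-transitions
  (y*|y)* — 10 states, 12 ε-transitions
  (y*|y)*y — 11 states, 12 ε-transitions
  ((y*|y)*y)* — 13 states, 16 ε-transitions
  ((y*|y)*y)*y — 14 states, 16 ε-transitions
  (((y*|y)*y)*y)+ — 16 states, 19 ε-transitions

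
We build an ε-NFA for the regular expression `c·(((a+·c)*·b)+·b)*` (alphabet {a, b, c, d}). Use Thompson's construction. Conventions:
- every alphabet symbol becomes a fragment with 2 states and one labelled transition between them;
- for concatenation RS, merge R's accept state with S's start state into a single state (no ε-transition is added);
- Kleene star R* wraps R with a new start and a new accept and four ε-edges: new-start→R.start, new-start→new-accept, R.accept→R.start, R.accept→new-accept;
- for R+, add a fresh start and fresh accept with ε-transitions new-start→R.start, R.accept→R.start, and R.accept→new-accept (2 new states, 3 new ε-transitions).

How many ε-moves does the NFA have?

14

By structural recursion:
Each of the 5 symbol leaves contributes 0 ε-transitions.
  a+ = 3 ε-transitions
  a+·c = 3 ε-transitions
  (a+·c)* = 7 ε-transitions
  (a+·c)*·b = 7 ε-transitions
  ((a+·c)*·b)+ = 10 ε-transitions
  ((a+·c)*·b)+·b = 10 ε-transitions
  (((a+·c)*·b)+·b)* = 14 ε-transitions
  c·(((a+·c)*·b)+·b)* = 14 ε-transitions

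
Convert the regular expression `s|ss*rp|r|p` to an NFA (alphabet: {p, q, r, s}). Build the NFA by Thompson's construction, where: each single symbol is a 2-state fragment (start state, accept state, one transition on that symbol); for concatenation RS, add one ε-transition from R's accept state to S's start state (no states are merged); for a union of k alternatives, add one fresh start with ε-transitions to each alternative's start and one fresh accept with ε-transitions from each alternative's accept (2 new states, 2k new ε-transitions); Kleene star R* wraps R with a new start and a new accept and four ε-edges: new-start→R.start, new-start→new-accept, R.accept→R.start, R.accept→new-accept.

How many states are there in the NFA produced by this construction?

18

Bottom-up over the parse tree:
Each of the 7 symbol leaves contributes a 2-state fragment.
  s* — 4 states
  ss*rp — 10 states
  s|ss*rp|r|p — 18 states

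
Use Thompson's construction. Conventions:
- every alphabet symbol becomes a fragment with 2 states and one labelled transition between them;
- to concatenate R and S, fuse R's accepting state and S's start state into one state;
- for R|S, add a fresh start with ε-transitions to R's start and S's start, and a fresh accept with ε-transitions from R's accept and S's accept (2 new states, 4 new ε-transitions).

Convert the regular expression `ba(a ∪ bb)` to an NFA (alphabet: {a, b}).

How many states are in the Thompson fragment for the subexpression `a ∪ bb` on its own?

7

Fragment for `a ∪ bb`:
Each of the 3 symbol leaves contributes a 2-state fragment.
  bb = 3 states
  a ∪ bb = 7 states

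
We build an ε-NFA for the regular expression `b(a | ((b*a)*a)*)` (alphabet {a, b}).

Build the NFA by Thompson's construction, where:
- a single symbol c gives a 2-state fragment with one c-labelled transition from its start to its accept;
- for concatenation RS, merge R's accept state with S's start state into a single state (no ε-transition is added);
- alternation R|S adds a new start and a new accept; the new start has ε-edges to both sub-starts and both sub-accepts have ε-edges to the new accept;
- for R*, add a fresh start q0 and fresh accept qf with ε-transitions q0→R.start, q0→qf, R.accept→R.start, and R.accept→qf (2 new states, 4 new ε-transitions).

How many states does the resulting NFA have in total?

By structural recursion:
Each of the 5 symbol leaves contributes a 2-state fragment.
  b* = 4 states
  b*a = 5 states
  (b*a)* = 7 states
  (b*a)*a = 8 states
  ((b*a)*a)* = 10 states
  a | ((b*a)*a)* = 14 states
  b(a | ((b*a)*a)*) = 15 states

15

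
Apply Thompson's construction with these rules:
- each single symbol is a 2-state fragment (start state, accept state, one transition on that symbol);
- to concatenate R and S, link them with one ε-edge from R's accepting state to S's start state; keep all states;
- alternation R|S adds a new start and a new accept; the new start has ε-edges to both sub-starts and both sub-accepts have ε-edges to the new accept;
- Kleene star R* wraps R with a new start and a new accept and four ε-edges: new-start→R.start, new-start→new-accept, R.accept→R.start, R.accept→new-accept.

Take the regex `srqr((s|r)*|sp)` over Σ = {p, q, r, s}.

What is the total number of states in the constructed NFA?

By structural recursion:
Each of the 8 symbol leaves contributes a 2-state fragment.
  s|r → 6 states
  (s|r)* → 8 states
  sp → 4 states
  (s|r)*|sp → 14 states
  srqr((s|r)*|sp) → 22 states

22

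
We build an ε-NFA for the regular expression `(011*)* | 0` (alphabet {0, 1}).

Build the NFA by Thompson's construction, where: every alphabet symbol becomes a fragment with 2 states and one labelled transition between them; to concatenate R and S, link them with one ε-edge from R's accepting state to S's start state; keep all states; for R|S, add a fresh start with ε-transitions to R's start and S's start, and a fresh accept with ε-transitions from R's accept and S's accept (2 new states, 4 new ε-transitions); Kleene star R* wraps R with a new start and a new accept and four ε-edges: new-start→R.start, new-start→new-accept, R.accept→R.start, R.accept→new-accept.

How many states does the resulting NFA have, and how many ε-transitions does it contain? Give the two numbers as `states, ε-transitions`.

14, 14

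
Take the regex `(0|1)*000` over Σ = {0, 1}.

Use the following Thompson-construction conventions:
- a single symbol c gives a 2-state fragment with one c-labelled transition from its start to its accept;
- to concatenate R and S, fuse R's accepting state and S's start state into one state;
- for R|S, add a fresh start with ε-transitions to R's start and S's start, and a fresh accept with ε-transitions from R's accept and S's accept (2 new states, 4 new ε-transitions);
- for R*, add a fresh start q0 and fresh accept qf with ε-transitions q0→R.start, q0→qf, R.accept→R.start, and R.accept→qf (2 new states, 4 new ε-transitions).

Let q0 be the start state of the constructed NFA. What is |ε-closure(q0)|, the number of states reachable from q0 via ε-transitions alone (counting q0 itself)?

Work bottom-up. For each fragment F, track |ε-closure(F.start)| and whether F's accept lies in that closure (i.e. whether F accepts ε). A single-symbol fragment has closure size 1 and does not accept ε.
  0|1 : new start ε-reaches every alternative's start; none of them accept ε, so the new accept is not reached: C = 1 + 1 + 1 = 3
  (0|1)* : new start has ε-edges to the inner start and to the new accept, so C = 2 + 3 = 5
  (0|1)*000 : the left operand accepts ε, so the closure extends into the next operand (the shared merged state is already counted); C = 5 + (1−1) = 5

5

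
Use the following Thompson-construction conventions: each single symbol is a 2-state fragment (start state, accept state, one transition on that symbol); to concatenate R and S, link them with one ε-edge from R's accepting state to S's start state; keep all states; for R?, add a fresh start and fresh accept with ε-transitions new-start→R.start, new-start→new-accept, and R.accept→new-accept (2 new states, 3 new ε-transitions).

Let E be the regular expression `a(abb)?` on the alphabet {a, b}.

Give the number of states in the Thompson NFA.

Recursing over subexpressions:
Each of the 4 symbol leaves contributes a 2-state fragment.
  abb = 6 states
  (abb)? = 8 states
  a(abb)? = 10 states

10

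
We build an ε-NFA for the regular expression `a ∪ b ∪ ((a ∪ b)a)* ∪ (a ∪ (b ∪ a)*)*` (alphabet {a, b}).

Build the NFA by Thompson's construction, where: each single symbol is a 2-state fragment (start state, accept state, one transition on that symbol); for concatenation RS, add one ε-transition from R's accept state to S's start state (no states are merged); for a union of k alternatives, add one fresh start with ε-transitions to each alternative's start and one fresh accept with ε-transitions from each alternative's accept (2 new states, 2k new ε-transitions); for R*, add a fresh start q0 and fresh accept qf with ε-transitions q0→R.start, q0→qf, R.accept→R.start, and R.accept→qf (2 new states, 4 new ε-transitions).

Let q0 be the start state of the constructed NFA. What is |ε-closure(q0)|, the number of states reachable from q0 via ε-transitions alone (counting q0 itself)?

Work bottom-up. For each fragment F, track |ε-closure(F.start)| and whether F's accept lies in that closure (i.e. whether F accepts ε). A single-symbol fragment has closure size 1 and does not accept ε.
  a ∪ b — |closure| = 1 + 1 + 1 = 3 (the new accept is not ε-reachable since no branch accepts ε)
  (a ∪ b)a — same as the first factor's closure: |closure| = 3
  ((a ∪ b)a)* — new start has ε-edges to the inner start and to the new accept, so |closure| = 2 + 3 = 5
  b ∪ a — new start ε-reaches every alternative's start; none of them accept ε, so the new accept is not reached: |closure| = 1 + 1 + 1 = 3
  (b ∪ a)* — |closure| = 1 (new start) + 3 (body) + 1 (new accept) = 5
  a ∪ (b ∪ a)* — new start ε-reaches every alternative's start; at least one alternative accepts ε, so the union's new accept is reached too: |closure| = 1 + 1 + 5 + 1 = 8
  (a ∪ (b ∪ a)*)* — the star's fresh start ε-reaches both the body's start and the fresh accept: |closure| = 2 + 8 = 10
  a ∪ b ∪ ((a ∪ b)a)* ∪ (a ∪ (b ∪ a)*)* — |closure| = 1 (new start) + (1 + 1 + 5 + 10) + 1 (new accept, since some branch ε-reaches its own accept) = 19

19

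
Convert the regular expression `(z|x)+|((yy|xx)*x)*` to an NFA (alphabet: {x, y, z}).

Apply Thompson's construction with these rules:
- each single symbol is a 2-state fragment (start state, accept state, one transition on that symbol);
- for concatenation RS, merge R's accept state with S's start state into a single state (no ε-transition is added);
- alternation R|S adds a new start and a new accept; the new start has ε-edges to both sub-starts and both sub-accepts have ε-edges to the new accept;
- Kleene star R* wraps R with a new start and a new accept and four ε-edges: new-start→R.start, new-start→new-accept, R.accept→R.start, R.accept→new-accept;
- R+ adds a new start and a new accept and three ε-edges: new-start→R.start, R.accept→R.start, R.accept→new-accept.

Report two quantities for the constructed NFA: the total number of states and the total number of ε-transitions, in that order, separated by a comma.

23, 23

Per subexpression:
Each of the 7 symbol leaves contributes 2 states and 0 ε-transitions.
  z|x → 6 states, 4 ε-transitions
  (z|x)+ → 8 states, 7 ε-transitions
  yy → 3 states, 0 ε-transitions
  xx → 3 states, 0 ε-transitions
  yy|xx → 8 states, 4 ε-transitions
  (yy|xx)* → 10 states, 8 ε-transitions
  (yy|xx)*x → 11 states, 8 ε-transitions
  ((yy|xx)*x)* → 13 states, 12 ε-transitions
  (z|x)+|((yy|xx)*x)* → 23 states, 23 ε-transitions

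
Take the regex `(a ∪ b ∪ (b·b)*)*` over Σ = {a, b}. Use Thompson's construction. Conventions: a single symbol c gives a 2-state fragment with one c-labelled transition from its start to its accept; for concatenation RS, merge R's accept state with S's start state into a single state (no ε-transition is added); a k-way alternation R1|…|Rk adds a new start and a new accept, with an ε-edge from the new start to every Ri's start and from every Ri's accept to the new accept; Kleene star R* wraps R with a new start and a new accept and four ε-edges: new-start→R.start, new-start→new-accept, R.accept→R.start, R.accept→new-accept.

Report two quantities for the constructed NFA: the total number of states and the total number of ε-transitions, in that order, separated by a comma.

By structural recursion:
Each of the 4 symbol leaves contributes 2 states and 0 ε-transitions.
  b·b — 3 states, 0 ε-transitions
  (b·b)* — 5 states, 4 ε-transitions
  a ∪ b ∪ (b·b)* — 11 states, 10 ε-transitions
  (a ∪ b ∪ (b·b)*)* — 13 states, 14 ε-transitions

13, 14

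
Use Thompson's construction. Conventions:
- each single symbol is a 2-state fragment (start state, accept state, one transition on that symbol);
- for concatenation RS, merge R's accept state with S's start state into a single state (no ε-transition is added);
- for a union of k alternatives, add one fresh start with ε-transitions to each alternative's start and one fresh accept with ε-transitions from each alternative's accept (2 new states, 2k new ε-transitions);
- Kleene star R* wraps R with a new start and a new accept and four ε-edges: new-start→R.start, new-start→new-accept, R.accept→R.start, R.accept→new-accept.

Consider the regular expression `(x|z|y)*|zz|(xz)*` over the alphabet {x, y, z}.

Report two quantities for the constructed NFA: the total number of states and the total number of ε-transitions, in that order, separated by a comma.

20, 20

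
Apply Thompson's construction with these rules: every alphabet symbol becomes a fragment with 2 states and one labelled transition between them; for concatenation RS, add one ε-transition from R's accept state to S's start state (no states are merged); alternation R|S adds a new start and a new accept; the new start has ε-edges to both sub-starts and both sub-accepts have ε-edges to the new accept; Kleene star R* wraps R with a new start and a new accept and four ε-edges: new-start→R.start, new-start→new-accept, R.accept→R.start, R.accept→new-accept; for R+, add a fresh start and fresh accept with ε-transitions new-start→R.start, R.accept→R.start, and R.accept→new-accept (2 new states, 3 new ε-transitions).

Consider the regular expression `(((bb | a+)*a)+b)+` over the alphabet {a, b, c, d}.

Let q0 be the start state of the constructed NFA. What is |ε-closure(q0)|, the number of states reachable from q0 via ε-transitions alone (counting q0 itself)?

9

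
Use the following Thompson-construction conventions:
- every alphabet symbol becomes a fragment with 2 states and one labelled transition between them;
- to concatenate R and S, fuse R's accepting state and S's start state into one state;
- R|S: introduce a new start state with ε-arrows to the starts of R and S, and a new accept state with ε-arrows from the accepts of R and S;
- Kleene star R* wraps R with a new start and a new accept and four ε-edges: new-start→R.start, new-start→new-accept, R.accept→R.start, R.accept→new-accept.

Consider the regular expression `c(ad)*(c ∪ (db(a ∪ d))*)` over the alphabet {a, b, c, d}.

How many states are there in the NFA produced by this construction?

19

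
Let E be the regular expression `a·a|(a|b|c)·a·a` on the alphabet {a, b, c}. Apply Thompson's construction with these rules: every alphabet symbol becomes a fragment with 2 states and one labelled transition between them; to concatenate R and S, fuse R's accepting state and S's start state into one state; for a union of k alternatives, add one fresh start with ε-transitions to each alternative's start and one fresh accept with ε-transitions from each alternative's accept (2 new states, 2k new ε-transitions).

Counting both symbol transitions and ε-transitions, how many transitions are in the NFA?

Per subexpression:
Each of the 7 symbol leaves contributes 1 transition (1 symbol, 0 ε).
  a·a — 2 transitions (2 symbol, 0 ε)
  a|b|c — 9 transitions (3 symbol, 6 ε)
  (a|b|c)·a·a — 11 transitions (5 symbol, 6 ε)
  a·a|(a|b|c)·a·a — 17 transitions (7 symbol, 10 ε)

17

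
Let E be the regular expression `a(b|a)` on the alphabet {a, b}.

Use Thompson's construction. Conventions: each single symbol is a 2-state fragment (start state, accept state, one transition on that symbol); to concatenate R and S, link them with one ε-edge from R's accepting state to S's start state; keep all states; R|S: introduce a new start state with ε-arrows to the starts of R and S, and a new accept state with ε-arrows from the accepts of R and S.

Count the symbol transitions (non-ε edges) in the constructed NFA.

Per subexpression:
Each of the 3 symbol leaves contributes exactly 1 symbol transition.
  b|a — 2 symbol transitions
  a(b|a) — 3 symbol transitions

3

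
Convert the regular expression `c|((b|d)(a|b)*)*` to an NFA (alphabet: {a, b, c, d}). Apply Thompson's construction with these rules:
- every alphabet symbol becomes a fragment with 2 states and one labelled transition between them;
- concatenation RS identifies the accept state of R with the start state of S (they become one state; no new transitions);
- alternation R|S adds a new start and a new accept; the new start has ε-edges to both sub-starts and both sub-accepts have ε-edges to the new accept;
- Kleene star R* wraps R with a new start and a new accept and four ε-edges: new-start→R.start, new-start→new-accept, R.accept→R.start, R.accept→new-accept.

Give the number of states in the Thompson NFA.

19

Bottom-up over the parse tree:
Each of the 5 symbol leaves contributes a 2-state fragment.
  b|d = 6 states
  a|b = 6 states
  (a|b)* = 8 states
  (b|d)(a|b)* = 13 states
  ((b|d)(a|b)*)* = 15 states
  c|((b|d)(a|b)*)* = 19 states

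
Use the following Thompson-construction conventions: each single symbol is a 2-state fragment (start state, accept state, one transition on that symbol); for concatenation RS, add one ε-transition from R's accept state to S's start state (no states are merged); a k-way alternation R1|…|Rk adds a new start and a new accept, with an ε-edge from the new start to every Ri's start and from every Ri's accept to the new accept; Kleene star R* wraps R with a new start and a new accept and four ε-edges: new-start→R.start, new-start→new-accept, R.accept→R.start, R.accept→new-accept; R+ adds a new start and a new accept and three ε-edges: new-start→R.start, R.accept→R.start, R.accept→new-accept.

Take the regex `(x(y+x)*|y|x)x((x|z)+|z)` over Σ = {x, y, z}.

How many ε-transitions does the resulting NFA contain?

Per subexpression:
Each of the 9 symbol leaves contributes 0 ε-transitions.
  y+ — 3 ε-transitions
  y+x — 4 ε-transitions
  (y+x)* — 8 ε-transitions
  x(y+x)* — 9 ε-transitions
  x(y+x)*|y|x — 15 ε-transitions
  x|z — 4 ε-transitions
  (x|z)+ — 7 ε-transitions
  (x|z)+|z — 11 ε-transitions
  (x(y+x)*|y|x)x((x|z)+|z) — 28 ε-transitions

28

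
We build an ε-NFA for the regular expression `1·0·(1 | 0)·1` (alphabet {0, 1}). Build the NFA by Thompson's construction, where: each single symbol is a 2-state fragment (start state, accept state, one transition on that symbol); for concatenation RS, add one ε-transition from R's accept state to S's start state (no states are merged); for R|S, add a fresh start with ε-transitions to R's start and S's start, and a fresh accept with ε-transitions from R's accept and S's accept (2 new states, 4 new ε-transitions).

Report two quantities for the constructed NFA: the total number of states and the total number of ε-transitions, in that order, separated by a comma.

12, 7

Bottom-up over the parse tree:
Each of the 5 symbol leaves contributes 2 states and 0 ε-transitions.
  1 | 0 : 6 states, 4 ε-transitions
  1·0·(1 | 0)·1 : 12 states, 7 ε-transitions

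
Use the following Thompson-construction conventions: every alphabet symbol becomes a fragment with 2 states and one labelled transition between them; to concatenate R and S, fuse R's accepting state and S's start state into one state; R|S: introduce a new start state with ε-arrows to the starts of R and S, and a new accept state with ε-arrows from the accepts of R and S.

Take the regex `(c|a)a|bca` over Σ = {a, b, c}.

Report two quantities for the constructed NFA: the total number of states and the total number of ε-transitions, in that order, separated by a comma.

Building bottom-up:
Each of the 6 symbol leaves contributes 2 states and 0 ε-transitions.
  c|a → 6 states, 4 ε-transitions
  (c|a)a → 7 states, 4 ε-transitions
  bca → 4 states, 0 ε-transitions
  (c|a)a|bca → 13 states, 8 ε-transitions

13, 8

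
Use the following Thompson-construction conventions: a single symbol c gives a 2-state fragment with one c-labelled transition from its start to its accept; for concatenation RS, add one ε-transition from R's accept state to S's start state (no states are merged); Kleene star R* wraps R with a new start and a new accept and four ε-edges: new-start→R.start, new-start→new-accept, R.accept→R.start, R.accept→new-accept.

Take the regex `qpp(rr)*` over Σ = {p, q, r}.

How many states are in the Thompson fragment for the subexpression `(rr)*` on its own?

Fragment for `(rr)*`:
Each of the 2 symbol leaves contributes a 2-state fragment.
  rr : 4 states
  (rr)* : 6 states

6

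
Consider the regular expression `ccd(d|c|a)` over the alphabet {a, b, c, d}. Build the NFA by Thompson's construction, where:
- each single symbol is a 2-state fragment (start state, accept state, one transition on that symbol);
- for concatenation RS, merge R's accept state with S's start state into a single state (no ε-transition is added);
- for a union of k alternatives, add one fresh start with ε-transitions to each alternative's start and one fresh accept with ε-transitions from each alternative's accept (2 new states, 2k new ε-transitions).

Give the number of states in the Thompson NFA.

11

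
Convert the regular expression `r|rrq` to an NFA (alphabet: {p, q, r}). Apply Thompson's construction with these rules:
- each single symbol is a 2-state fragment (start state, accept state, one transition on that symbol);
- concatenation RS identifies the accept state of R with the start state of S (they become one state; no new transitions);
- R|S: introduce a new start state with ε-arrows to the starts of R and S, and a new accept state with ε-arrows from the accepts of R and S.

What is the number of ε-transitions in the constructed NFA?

4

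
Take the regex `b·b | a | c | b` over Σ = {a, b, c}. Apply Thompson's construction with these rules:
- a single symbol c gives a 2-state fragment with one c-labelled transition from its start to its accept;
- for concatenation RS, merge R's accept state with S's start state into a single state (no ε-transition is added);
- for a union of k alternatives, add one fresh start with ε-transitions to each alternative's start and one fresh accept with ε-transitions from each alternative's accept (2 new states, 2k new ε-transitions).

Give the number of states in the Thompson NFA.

By structural recursion:
Each of the 5 symbol leaves contributes a 2-state fragment.
  b·b : 3 states
  b·b | a | c | b : 11 states

11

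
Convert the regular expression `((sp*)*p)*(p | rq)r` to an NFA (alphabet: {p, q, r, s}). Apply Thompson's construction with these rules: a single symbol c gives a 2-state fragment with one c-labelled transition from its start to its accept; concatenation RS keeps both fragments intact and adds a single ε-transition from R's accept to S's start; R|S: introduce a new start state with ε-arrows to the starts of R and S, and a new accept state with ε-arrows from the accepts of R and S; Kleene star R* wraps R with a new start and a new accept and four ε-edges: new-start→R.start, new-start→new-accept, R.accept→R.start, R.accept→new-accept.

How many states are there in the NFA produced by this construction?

22

Recursing over subexpressions:
Each of the 7 symbol leaves contributes a 2-state fragment.
  p* → 4 states
  sp* → 6 states
  (sp*)* → 8 states
  (sp*)*p → 10 states
  ((sp*)*p)* → 12 states
  rq → 4 states
  p | rq → 8 states
  ((sp*)*p)*(p | rq)r → 22 states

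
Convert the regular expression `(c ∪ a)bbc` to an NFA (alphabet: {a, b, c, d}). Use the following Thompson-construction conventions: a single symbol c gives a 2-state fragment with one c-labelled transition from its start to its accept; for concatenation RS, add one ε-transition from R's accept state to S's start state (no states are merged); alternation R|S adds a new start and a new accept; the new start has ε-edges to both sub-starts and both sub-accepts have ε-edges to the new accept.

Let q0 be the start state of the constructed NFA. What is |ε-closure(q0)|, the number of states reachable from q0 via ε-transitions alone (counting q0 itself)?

Compute the ε-closure size of each fragment's start state recursively; a symbol fragment's start has no outgoing ε-edge, so its closure is just itself (size 1).
  c ∪ a → C = 1 + 1 + 1 = 3 (the new accept is not ε-reachable since no branch accepts ε)
  (c ∪ a)bbc → same as the first factor's closure: C = 3

3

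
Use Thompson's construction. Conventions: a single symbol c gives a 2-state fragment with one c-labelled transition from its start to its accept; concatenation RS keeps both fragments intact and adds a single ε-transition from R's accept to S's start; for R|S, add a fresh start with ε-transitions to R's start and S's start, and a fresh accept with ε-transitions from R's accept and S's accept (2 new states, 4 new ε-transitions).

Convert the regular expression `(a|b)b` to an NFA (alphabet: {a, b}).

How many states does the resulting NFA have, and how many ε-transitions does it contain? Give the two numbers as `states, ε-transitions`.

8, 5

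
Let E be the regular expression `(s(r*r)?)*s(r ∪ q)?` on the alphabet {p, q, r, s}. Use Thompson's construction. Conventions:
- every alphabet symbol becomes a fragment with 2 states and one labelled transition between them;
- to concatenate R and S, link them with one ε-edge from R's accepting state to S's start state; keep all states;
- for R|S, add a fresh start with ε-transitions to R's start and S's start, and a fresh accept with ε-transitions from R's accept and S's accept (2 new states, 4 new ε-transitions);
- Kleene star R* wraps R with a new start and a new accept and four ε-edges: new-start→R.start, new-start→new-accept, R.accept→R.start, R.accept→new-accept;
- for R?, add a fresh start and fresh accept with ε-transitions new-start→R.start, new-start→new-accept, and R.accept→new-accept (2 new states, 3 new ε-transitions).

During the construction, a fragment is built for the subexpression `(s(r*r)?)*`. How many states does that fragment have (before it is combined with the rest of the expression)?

Fragment for `(s(r*r)?)*`:
Each of the 3 symbol leaves contributes a 2-state fragment.
  r* = 4 states
  r*r = 6 states
  (r*r)? = 8 states
  s(r*r)? = 10 states
  (s(r*r)?)* = 12 states

12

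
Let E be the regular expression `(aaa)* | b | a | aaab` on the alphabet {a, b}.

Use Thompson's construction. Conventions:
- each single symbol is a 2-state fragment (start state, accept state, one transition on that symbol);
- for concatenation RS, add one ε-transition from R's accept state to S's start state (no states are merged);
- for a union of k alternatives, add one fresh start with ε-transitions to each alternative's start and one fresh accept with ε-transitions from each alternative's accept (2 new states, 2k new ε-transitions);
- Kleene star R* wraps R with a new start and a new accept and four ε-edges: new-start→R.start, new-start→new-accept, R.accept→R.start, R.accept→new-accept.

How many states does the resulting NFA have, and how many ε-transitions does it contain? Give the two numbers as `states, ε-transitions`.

Per subexpression:
Each of the 9 symbol leaves contributes 2 states and 0 ε-transitions.
  aaa = 6 states, 2 ε-transitions
  (aaa)* = 8 states, 6 ε-transitions
  aaab = 8 states, 3 ε-transitions
  (aaa)* | b | a | aaab = 22 states, 17 ε-transitions

22, 17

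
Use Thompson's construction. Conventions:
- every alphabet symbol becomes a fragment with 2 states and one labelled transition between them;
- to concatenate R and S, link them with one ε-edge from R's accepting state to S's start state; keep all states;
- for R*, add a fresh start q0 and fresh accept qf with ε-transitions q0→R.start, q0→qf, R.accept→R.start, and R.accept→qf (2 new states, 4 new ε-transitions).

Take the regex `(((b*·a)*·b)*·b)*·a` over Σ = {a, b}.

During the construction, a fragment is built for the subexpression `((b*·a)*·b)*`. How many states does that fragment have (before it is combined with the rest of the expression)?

12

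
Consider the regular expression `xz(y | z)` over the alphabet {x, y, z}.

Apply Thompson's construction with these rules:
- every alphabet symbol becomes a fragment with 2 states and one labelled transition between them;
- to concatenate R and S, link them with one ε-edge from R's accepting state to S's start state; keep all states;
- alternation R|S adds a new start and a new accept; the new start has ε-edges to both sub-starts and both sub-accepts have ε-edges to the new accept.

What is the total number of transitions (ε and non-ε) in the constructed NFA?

10

Building bottom-up:
Each of the 4 symbol leaves contributes 1 transition (1 symbol, 0 ε).
  y | z : 6 transitions (2 symbol, 4 ε)
  xz(y | z) : 10 transitions (4 symbol, 6 ε)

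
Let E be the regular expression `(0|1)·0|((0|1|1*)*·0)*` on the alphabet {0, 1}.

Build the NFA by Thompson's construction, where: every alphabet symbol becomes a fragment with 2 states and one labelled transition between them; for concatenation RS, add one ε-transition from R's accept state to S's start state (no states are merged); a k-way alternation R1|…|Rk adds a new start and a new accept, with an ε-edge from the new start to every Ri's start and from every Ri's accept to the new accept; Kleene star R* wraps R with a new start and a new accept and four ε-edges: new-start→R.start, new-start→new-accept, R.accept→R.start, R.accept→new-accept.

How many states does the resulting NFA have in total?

26

Bottom-up over the parse tree:
Each of the 7 symbol leaves contributes a 2-state fragment.
  0|1 → 6 states
  (0|1)·0 → 8 states
  1* → 4 states
  0|1|1* → 10 states
  (0|1|1*)* → 12 states
  (0|1|1*)*·0 → 14 states
  ((0|1|1*)*·0)* → 16 states
  (0|1)·0|((0|1|1*)*·0)* → 26 states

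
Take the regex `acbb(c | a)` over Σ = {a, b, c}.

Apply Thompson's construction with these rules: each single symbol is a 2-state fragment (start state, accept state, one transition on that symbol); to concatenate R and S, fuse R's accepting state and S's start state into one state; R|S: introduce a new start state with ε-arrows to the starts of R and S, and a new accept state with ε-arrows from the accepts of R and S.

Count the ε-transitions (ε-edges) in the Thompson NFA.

Bottom-up over the parse tree:
Each of the 6 symbol leaves contributes 0 ε-transitions.
  c | a = 4 ε-transitions
  acbb(c | a) = 4 ε-transitions

4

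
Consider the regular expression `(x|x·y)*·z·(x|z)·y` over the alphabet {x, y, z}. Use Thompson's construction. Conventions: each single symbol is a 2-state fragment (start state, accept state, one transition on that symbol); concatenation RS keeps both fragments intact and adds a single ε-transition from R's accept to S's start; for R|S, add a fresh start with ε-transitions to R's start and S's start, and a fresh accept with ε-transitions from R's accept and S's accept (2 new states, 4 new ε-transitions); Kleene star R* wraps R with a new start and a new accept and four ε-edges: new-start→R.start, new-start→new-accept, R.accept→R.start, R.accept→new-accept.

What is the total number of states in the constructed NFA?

20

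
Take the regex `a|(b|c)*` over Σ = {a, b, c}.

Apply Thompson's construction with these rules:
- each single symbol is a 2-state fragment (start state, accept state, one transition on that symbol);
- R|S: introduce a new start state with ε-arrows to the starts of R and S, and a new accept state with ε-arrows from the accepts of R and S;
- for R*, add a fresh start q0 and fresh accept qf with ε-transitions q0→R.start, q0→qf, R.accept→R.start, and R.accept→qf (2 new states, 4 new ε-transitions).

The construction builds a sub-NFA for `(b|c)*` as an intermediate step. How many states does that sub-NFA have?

8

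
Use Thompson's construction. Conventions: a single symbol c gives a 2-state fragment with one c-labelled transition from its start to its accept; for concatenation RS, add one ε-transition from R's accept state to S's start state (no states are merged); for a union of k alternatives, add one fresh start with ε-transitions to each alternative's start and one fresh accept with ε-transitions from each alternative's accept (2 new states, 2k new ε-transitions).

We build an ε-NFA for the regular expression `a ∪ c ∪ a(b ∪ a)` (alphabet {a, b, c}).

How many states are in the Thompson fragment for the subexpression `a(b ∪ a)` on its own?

8

Fragment for `a(b ∪ a)`:
Each of the 3 symbol leaves contributes a 2-state fragment.
  b ∪ a — 6 states
  a(b ∪ a) — 8 states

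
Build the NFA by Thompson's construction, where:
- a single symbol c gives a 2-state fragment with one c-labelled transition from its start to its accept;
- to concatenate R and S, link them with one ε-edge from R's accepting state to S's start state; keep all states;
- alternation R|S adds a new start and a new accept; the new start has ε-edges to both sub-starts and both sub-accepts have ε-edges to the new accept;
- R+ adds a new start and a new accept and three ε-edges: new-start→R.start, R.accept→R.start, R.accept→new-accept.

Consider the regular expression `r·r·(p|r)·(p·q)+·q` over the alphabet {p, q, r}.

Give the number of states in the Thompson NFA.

18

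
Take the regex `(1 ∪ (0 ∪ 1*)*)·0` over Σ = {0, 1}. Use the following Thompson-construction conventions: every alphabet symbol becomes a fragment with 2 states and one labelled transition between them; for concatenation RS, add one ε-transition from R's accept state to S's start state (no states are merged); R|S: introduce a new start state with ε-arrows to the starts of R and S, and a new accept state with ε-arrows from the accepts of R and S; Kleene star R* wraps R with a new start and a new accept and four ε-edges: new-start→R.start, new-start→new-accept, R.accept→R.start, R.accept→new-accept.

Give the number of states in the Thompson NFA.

Per subexpression:
Each of the 4 symbol leaves contributes a 2-state fragment.
  1* — 4 states
  0 ∪ 1* — 8 states
  (0 ∪ 1*)* — 10 states
  1 ∪ (0 ∪ 1*)* — 14 states
  (1 ∪ (0 ∪ 1*)*)·0 — 16 states

16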